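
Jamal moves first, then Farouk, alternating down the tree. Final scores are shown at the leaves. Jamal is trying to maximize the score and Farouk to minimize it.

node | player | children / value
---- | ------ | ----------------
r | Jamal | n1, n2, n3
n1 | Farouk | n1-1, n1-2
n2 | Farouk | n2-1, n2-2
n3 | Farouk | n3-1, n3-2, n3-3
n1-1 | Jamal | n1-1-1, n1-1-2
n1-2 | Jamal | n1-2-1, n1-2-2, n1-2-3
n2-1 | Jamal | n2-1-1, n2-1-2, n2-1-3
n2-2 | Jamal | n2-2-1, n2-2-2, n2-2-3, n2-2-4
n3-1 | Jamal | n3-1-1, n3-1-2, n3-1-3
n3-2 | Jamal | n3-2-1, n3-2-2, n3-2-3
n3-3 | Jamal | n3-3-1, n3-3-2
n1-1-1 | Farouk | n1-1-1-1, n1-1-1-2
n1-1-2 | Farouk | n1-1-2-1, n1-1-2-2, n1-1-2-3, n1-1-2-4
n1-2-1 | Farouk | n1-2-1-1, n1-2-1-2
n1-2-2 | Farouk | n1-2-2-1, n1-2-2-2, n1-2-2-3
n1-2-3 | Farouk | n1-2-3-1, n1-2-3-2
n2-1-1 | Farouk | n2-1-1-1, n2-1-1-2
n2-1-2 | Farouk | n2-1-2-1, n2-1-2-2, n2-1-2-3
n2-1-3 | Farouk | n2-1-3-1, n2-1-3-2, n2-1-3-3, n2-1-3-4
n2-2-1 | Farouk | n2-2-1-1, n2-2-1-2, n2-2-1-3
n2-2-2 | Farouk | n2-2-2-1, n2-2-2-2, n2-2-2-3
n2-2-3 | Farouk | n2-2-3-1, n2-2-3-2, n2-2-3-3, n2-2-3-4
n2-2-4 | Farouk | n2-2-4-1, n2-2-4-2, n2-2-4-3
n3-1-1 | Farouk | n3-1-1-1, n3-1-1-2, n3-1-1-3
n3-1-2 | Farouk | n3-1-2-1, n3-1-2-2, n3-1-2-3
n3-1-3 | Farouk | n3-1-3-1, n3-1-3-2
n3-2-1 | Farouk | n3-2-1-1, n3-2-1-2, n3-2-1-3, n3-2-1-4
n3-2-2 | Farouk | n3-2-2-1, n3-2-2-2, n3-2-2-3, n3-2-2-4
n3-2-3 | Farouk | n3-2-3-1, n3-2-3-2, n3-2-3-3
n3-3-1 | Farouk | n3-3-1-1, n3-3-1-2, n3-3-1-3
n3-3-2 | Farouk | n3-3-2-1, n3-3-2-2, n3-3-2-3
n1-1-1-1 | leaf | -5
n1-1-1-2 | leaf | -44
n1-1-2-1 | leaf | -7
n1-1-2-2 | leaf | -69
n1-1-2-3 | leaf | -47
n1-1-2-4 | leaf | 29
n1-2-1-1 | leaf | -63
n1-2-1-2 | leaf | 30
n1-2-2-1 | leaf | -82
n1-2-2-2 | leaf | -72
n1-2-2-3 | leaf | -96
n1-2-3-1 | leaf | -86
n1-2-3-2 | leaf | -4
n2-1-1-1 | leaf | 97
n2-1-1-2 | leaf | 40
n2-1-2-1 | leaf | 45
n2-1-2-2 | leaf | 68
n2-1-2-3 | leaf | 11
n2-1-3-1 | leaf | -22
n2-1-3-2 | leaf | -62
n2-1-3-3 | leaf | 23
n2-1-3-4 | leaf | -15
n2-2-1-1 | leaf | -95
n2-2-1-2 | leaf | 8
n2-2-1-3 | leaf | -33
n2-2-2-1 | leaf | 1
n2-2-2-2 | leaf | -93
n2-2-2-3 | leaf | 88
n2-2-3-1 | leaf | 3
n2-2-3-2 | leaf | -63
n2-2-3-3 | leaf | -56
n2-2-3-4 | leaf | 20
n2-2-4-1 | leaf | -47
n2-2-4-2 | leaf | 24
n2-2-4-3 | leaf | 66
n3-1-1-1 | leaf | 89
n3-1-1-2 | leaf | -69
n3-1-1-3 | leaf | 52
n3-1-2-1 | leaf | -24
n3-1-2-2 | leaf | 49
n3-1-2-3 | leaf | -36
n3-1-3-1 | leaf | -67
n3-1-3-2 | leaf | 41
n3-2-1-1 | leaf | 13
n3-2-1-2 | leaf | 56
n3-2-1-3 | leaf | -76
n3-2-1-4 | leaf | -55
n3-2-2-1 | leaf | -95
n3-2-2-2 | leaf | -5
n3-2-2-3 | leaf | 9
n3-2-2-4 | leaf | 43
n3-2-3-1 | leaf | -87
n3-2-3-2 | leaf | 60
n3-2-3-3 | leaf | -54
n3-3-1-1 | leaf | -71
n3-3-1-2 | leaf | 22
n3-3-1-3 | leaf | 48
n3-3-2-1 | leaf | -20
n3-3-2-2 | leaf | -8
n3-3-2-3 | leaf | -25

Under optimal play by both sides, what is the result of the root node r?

-47

n1-1-1 (Farouk): min(-5, -44) = -44
n1-1-2 (Farouk): min(-7, -69, -47, 29) = -69
n1-1 (Jamal): max(-44, -69) = -44
n1-2-1 (Farouk): min(-63, 30) = -63
n1-2-2 (Farouk): min(-82, -72, -96) = -96
n1-2-3 (Farouk): min(-86, -4) = -86
n1-2 (Jamal): max(-63, -96, -86) = -63
n1 (Farouk): min(-44, -63) = -63
n2-1-1 (Farouk): min(97, 40) = 40
n2-1-2 (Farouk): min(45, 68, 11) = 11
n2-1-3 (Farouk): min(-22, -62, 23, -15) = -62
n2-1 (Jamal): max(40, 11, -62) = 40
n2-2-1 (Farouk): min(-95, 8, -33) = -95
n2-2-2 (Farouk): min(1, -93, 88) = -93
n2-2-3 (Farouk): min(3, -63, -56, 20) = -63
n2-2-4 (Farouk): min(-47, 24, 66) = -47
n2-2 (Jamal): max(-95, -93, -63, -47) = -47
n2 (Farouk): min(40, -47) = -47
n3-1-1 (Farouk): min(89, -69, 52) = -69
n3-1-2 (Farouk): min(-24, 49, -36) = -36
n3-1-3 (Farouk): min(-67, 41) = -67
n3-1 (Jamal): max(-69, -36, -67) = -36
n3-2-1 (Farouk): min(13, 56, -76, -55) = -76
n3-2-2 (Farouk): min(-95, -5, 9, 43) = -95
n3-2-3 (Farouk): min(-87, 60, -54) = -87
n3-2 (Jamal): max(-76, -95, -87) = -76
n3-3-1 (Farouk): min(-71, 22, 48) = -71
n3-3-2 (Farouk): min(-20, -8, -25) = -25
n3-3 (Jamal): max(-71, -25) = -25
n3 (Farouk): min(-36, -76, -25) = -76
r (Jamal): max(-63, -47, -76) = -47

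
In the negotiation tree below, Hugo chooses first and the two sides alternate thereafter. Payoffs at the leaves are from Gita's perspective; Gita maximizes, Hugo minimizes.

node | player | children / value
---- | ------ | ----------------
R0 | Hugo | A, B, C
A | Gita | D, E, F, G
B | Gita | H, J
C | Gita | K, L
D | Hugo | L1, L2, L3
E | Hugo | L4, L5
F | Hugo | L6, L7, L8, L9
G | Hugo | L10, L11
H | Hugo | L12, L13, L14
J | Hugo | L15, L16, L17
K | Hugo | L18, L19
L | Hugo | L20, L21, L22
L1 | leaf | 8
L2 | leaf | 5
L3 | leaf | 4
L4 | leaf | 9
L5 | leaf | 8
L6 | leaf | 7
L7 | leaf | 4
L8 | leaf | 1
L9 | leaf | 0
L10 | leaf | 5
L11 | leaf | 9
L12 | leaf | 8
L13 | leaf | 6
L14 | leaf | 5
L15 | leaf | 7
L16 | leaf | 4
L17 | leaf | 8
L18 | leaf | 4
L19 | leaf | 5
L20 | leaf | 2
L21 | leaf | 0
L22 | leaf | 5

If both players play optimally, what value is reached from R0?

D (Hugo): min(8, 5, 4) = 4
E (Hugo): min(9, 8) = 8
F (Hugo): min(7, 4, 1, 0) = 0
G (Hugo): min(5, 9) = 5
A (Gita): max(4, 8, 0, 5) = 8
H (Hugo): min(8, 6, 5) = 5
J (Hugo): min(7, 4, 8) = 4
B (Gita): max(5, 4) = 5
K (Hugo): min(4, 5) = 4
L (Hugo): min(2, 0, 5) = 0
C (Gita): max(4, 0) = 4
R0 (Hugo): min(8, 5, 4) = 4

4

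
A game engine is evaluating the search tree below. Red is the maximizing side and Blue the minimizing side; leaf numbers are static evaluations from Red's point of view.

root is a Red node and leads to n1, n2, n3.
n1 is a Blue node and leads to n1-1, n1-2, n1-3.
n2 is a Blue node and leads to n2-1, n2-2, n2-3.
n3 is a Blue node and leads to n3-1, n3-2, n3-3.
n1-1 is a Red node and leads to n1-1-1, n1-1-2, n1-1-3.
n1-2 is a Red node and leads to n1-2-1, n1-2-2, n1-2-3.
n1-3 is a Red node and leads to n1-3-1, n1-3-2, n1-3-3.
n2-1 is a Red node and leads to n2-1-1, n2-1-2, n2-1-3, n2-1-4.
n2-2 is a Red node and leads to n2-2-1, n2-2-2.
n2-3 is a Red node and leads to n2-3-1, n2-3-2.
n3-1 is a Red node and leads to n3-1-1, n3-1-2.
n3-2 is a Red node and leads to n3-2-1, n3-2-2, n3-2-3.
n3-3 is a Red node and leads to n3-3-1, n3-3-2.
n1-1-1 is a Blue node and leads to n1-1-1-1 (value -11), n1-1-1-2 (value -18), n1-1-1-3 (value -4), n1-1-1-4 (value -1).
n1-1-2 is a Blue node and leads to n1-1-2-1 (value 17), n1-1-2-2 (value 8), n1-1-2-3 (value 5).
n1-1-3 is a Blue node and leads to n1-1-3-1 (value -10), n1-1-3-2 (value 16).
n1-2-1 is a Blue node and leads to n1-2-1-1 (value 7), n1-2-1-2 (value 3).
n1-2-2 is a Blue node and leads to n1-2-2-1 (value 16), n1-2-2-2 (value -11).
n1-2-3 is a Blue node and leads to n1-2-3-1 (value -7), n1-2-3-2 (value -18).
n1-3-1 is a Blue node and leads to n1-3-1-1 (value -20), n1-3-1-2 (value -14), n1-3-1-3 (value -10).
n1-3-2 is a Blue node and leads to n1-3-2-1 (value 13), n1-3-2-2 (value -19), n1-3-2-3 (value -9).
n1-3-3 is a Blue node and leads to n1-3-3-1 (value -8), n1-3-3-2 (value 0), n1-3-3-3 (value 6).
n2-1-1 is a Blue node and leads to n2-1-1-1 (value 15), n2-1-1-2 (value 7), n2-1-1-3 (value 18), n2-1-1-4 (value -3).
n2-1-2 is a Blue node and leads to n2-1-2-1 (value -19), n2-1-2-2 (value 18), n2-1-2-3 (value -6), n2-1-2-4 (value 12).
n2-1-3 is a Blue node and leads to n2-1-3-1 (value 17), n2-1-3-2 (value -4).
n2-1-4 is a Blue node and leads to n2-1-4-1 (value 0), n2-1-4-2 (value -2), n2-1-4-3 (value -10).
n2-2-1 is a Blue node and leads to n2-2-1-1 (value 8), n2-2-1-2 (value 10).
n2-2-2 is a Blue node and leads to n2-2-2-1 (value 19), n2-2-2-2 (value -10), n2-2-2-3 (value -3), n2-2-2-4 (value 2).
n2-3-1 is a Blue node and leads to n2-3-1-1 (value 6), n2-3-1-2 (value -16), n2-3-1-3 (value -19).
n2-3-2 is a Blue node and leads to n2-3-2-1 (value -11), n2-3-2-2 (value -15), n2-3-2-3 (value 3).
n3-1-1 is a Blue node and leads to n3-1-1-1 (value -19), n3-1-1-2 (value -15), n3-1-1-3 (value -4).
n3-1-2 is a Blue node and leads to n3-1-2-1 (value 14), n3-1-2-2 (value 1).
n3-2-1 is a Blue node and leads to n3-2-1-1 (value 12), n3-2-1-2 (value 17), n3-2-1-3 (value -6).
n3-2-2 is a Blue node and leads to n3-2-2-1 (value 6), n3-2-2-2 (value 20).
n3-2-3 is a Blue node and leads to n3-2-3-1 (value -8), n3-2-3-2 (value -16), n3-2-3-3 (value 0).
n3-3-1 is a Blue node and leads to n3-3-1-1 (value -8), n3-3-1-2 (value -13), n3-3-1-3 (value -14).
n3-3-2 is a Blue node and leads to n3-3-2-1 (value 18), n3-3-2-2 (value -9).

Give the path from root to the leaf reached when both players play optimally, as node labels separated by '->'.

n1-1-1 (Blue): min(-11, -18, -4, -1) = -18
n1-1-2 (Blue): min(17, 8, 5) = 5
n1-1-3 (Blue): min(-10, 16) = -10
n1-1 (Red): max(-18, 5, -10) = 5
n1-2-1 (Blue): min(7, 3) = 3
n1-2-2 (Blue): min(16, -11) = -11
n1-2-3 (Blue): min(-7, -18) = -18
n1-2 (Red): max(3, -11, -18) = 3
n1-3-1 (Blue): min(-20, -14, -10) = -20
n1-3-2 (Blue): min(13, -19, -9) = -19
n1-3-3 (Blue): min(-8, 0, 6) = -8
n1-3 (Red): max(-20, -19, -8) = -8
n1 (Blue): min(5, 3, -8) = -8
n2-1-1 (Blue): min(15, 7, 18, -3) = -3
n2-1-2 (Blue): min(-19, 18, -6, 12) = -19
n2-1-3 (Blue): min(17, -4) = -4
n2-1-4 (Blue): min(0, -2, -10) = -10
n2-1 (Red): max(-3, -19, -4, -10) = -3
n2-2-1 (Blue): min(8, 10) = 8
n2-2-2 (Blue): min(19, -10, -3, 2) = -10
n2-2 (Red): max(8, -10) = 8
n2-3-1 (Blue): min(6, -16, -19) = -19
n2-3-2 (Blue): min(-11, -15, 3) = -15
n2-3 (Red): max(-19, -15) = -15
n2 (Blue): min(-3, 8, -15) = -15
n3-1-1 (Blue): min(-19, -15, -4) = -19
n3-1-2 (Blue): min(14, 1) = 1
n3-1 (Red): max(-19, 1) = 1
n3-2-1 (Blue): min(12, 17, -6) = -6
n3-2-2 (Blue): min(6, 20) = 6
n3-2-3 (Blue): min(-8, -16, 0) = -16
n3-2 (Red): max(-6, 6, -16) = 6
n3-3-1 (Blue): min(-8, -13, -14) = -14
n3-3-2 (Blue): min(18, -9) = -9
n3-3 (Red): max(-14, -9) = -9
n3 (Blue): min(1, 6, -9) = -9
root (Red): max(-8, -15, -9) = -8
At root, Red picks n1 (highest: -8).
At n1, Blue picks n1-3 (lowest: -8).
At n1-3, Red picks n1-3-3 (highest: -8).
At n1-3-3, Blue picks n1-3-3-1 (lowest: -8).
Terminal value -8.

root -> n1 -> n1-3 -> n1-3-3 -> n1-3-3-1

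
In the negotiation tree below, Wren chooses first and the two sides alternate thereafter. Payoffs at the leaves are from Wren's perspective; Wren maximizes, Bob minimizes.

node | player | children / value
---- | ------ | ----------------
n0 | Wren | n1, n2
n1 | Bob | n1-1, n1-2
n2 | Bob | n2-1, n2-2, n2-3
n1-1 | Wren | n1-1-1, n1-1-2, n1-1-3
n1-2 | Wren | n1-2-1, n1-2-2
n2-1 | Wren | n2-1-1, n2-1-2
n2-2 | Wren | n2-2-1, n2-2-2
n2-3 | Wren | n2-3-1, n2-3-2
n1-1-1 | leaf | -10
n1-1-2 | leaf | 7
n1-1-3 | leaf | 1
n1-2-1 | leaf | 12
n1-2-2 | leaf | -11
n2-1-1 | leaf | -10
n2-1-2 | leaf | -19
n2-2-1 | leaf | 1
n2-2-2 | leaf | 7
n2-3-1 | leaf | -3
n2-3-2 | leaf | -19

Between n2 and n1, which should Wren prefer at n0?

n1

n2-1 (Wren): max(-10, -19) = -10
n2-2 (Wren): max(1, 7) = 7
n2-3 (Wren): max(-3, -19) = -3
n2 (Bob): min(-10, 7, -3) = -10
n1-1 (Wren): max(-10, 7, 1) = 7
n1-2 (Wren): max(12, -11) = 12
n1 (Bob): min(7, 12) = 7
Wren prefers the higher value; n2=-10, n1=7. n1 is better since 7 > -10.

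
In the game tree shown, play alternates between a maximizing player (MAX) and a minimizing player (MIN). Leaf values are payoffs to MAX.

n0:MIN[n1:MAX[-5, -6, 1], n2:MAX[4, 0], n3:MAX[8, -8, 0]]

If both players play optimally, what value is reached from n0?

n1 (MAX): max(-5, -6, 1) = 1
n2 (MAX): max(4, 0) = 4
n3 (MAX): max(8, -8, 0) = 8
n0 (MIN): min(1, 4, 8) = 1

1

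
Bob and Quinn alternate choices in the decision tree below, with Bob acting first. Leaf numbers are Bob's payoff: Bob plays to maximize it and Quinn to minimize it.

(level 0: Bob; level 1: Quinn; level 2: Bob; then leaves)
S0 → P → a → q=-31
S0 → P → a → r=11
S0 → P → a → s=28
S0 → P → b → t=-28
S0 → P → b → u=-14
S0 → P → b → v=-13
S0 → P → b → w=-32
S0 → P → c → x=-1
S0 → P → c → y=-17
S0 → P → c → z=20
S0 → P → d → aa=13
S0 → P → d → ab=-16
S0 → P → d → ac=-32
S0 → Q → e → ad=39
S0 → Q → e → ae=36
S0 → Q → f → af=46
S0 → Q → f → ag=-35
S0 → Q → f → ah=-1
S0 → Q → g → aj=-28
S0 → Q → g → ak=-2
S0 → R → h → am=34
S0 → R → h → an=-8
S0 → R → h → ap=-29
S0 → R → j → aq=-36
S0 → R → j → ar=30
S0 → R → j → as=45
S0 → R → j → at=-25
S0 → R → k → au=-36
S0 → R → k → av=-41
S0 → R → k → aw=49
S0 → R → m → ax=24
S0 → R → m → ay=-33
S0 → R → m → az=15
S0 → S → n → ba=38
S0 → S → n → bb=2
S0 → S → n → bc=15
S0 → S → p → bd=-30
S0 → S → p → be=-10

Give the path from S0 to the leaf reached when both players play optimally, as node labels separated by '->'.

S0 -> R -> m -> ax

a (Bob): max(-31, 11, 28) = 28
b (Bob): max(-28, -14, -13, -32) = -13
c (Bob): max(-1, -17, 20) = 20
d (Bob): max(13, -16, -32) = 13
P (Quinn): min(28, -13, 20, 13) = -13
e (Bob): max(39, 36) = 39
f (Bob): max(46, -35, -1) = 46
g (Bob): max(-28, -2) = -2
Q (Quinn): min(39, 46, -2) = -2
h (Bob): max(34, -8, -29) = 34
j (Bob): max(-36, 30, 45, -25) = 45
k (Bob): max(-36, -41, 49) = 49
m (Bob): max(24, -33, 15) = 24
R (Quinn): min(34, 45, 49, 24) = 24
n (Bob): max(38, 2, 15) = 38
p (Bob): max(-30, -10) = -10
S (Quinn): min(38, -10) = -10
S0 (Bob): max(-13, -2, 24, -10) = 24
At S0, Bob picks R (highest: 24).
At R, Quinn picks m (lowest: 24).
At m, Bob picks ax (highest: 24).
Terminal value 24.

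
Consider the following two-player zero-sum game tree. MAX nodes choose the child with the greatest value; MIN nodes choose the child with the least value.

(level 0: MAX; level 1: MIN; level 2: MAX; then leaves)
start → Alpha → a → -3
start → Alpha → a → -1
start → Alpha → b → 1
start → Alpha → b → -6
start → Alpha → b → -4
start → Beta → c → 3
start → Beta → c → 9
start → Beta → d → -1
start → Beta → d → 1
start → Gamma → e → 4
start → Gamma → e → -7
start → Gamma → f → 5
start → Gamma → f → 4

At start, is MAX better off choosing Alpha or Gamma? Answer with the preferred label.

Gamma

a (MAX): max(-3, -1) = -1
b (MAX): max(1, -6, -4) = 1
Alpha (MIN): min(-1, 1) = -1
e (MAX): max(4, -7) = 4
f (MAX): max(5, 4) = 5
Gamma (MIN): min(4, 5) = 4
MAX prefers the higher value; Alpha=-1, Gamma=4. Gamma is better since 4 > -1.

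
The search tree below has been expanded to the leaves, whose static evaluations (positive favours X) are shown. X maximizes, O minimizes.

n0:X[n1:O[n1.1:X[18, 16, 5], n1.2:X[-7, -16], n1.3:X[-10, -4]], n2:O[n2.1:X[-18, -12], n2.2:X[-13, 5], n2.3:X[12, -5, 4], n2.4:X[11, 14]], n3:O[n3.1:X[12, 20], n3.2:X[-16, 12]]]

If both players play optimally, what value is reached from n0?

12

n1.1 (X): max(18, 16, 5) = 18
n1.2 (X): max(-7, -16) = -7
n1.3 (X): max(-10, -4) = -4
n1 (O): min(18, -7, -4) = -7
n2.1 (X): max(-18, -12) = -12
n2.2 (X): max(-13, 5) = 5
n2.3 (X): max(12, -5, 4) = 12
n2.4 (X): max(11, 14) = 14
n2 (O): min(-12, 5, 12, 14) = -12
n3.1 (X): max(12, 20) = 20
n3.2 (X): max(-16, 12) = 12
n3 (O): min(20, 12) = 12
n0 (X): max(-7, -12, 12) = 12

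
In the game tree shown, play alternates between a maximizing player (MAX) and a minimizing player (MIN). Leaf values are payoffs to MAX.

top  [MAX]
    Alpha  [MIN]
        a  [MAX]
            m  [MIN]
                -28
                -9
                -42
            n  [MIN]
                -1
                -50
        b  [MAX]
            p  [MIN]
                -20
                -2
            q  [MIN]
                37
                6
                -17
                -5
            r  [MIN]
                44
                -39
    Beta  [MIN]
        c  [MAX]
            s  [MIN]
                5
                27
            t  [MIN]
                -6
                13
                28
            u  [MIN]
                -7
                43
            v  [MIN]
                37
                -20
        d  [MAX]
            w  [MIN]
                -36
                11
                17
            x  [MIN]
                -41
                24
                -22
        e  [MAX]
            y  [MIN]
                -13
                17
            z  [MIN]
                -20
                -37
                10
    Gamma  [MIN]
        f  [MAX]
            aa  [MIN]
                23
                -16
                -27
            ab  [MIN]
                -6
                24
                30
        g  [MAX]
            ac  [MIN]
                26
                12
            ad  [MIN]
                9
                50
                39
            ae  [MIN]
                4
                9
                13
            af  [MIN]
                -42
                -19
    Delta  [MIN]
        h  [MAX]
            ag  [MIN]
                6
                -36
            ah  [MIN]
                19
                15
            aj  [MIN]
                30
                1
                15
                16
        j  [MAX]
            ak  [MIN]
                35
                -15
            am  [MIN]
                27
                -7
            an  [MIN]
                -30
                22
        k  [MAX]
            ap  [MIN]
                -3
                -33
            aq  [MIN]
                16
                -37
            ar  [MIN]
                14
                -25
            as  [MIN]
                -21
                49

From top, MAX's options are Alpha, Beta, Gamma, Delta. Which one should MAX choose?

m (MIN): min(-28, -9, -42) = -42
n (MIN): min(-1, -50) = -50
a (MAX): max(-42, -50) = -42
p (MIN): min(-20, -2) = -20
q (MIN): min(37, 6, -17, -5) = -17
r (MIN): min(44, -39) = -39
b (MAX): max(-20, -17, -39) = -17
Alpha (MIN): min(-42, -17) = -42
s (MIN): min(5, 27) = 5
t (MIN): min(-6, 13, 28) = -6
u (MIN): min(-7, 43) = -7
v (MIN): min(37, -20) = -20
c (MAX): max(5, -6, -7, -20) = 5
w (MIN): min(-36, 11, 17) = -36
x (MIN): min(-41, 24, -22) = -41
d (MAX): max(-36, -41) = -36
y (MIN): min(-13, 17) = -13
z (MIN): min(-20, -37, 10) = -37
e (MAX): max(-13, -37) = -13
Beta (MIN): min(5, -36, -13) = -36
aa (MIN): min(23, -16, -27) = -27
ab (MIN): min(-6, 24, 30) = -6
f (MAX): max(-27, -6) = -6
ac (MIN): min(26, 12) = 12
ad (MIN): min(9, 50, 39) = 9
ae (MIN): min(4, 9, 13) = 4
af (MIN): min(-42, -19) = -42
g (MAX): max(12, 9, 4, -42) = 12
Gamma (MIN): min(-6, 12) = -6
ag (MIN): min(6, -36) = -36
ah (MIN): min(19, 15) = 15
aj (MIN): min(30, 1, 15, 16) = 1
h (MAX): max(-36, 15, 1) = 15
ak (MIN): min(35, -15) = -15
am (MIN): min(27, -7) = -7
an (MIN): min(-30, 22) = -30
j (MAX): max(-15, -7, -30) = -7
ap (MIN): min(-3, -33) = -33
aq (MIN): min(16, -37) = -37
ar (MIN): min(14, -25) = -25
as (MIN): min(-21, 49) = -21
k (MAX): max(-33, -37, -25, -21) = -21
Delta (MIN): min(15, -7, -21) = -21
top (MAX): max(-42, -36, -6, -21) = -6
MAX at top wants the highest of {Alpha=-42, Beta=-36, Gamma=-6, Delta=-21}, so chooses Gamma.

Gamma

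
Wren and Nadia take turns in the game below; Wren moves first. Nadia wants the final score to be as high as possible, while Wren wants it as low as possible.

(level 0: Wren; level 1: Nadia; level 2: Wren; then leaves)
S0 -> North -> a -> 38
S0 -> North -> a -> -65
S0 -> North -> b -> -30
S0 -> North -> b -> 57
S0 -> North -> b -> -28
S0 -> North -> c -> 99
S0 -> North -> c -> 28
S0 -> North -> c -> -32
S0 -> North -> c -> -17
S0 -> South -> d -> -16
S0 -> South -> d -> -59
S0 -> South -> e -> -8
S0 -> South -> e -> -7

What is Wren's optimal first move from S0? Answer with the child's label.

North

a (Wren): min(38, -65) = -65
b (Wren): min(-30, 57, -28) = -30
c (Wren): min(99, 28, -32, -17) = -32
North (Nadia): max(-65, -30, -32) = -30
d (Wren): min(-16, -59) = -59
e (Wren): min(-8, -7) = -8
South (Nadia): max(-59, -8) = -8
S0 (Wren): min(-30, -8) = -30
Wren at S0 wants the lowest of {North=-30, South=-8}, so chooses North.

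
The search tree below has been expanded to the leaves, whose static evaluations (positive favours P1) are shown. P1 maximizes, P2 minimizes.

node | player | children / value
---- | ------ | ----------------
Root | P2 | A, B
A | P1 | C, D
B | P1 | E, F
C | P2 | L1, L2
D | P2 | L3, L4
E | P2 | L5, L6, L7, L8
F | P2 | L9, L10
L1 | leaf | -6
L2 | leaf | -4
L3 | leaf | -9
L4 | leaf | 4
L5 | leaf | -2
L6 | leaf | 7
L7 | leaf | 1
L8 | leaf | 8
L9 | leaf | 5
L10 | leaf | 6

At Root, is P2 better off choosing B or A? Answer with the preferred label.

A

E (P2): min(-2, 7, 1, 8) = -2
F (P2): min(5, 6) = 5
B (P1): max(-2, 5) = 5
C (P2): min(-6, -4) = -6
D (P2): min(-9, 4) = -9
A (P1): max(-6, -9) = -6
P2 prefers the lower value; B=5, A=-6. A is better since -6 < 5.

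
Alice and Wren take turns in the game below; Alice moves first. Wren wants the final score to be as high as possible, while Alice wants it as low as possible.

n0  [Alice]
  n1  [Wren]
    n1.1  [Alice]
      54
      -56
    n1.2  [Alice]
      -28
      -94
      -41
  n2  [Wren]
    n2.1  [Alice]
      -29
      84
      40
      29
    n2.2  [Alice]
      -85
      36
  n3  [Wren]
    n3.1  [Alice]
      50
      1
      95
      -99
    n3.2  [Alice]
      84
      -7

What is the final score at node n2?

-29

n2.1 (Alice): min(-29, 84, 40, 29) = -29
n2.2 (Alice): min(-85, 36) = -85
n2 (Wren): max(-29, -85) = -29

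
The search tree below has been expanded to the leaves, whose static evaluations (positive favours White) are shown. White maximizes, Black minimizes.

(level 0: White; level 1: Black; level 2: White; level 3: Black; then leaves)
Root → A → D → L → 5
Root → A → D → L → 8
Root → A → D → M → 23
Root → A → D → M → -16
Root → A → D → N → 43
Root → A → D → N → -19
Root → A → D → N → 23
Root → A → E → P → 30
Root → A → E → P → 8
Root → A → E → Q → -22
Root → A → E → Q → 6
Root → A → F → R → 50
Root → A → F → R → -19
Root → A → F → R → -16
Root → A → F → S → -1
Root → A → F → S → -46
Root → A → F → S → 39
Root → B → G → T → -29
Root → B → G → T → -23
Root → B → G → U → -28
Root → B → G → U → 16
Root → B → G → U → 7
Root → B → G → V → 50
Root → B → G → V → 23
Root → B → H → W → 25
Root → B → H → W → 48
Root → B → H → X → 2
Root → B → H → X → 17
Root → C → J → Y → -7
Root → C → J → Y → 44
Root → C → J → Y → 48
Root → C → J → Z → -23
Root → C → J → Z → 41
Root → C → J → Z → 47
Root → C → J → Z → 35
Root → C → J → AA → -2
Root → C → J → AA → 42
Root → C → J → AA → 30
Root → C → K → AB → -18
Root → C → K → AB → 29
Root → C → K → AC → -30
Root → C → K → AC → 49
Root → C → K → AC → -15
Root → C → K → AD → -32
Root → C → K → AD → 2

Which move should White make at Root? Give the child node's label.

B

L (Black): min(5, 8) = 5
M (Black): min(23, -16) = -16
N (Black): min(43, -19, 23) = -19
D (White): max(5, -16, -19) = 5
P (Black): min(30, 8) = 8
Q (Black): min(-22, 6) = -22
E (White): max(8, -22) = 8
R (Black): min(50, -19, -16) = -19
S (Black): min(-1, -46, 39) = -46
F (White): max(-19, -46) = -19
A (Black): min(5, 8, -19) = -19
T (Black): min(-29, -23) = -29
U (Black): min(-28, 16, 7) = -28
V (Black): min(50, 23) = 23
G (White): max(-29, -28, 23) = 23
W (Black): min(25, 48) = 25
X (Black): min(2, 17) = 2
H (White): max(25, 2) = 25
B (Black): min(23, 25) = 23
Y (Black): min(-7, 44, 48) = -7
Z (Black): min(-23, 41, 47, 35) = -23
AA (Black): min(-2, 42, 30) = -2
J (White): max(-7, -23, -2) = -2
AB (Black): min(-18, 29) = -18
AC (Black): min(-30, 49, -15) = -30
AD (Black): min(-32, 2) = -32
K (White): max(-18, -30, -32) = -18
C (Black): min(-2, -18) = -18
Root (White): max(-19, 23, -18) = 23
White at Root wants the highest of {A=-19, B=23, C=-18}, so chooses B.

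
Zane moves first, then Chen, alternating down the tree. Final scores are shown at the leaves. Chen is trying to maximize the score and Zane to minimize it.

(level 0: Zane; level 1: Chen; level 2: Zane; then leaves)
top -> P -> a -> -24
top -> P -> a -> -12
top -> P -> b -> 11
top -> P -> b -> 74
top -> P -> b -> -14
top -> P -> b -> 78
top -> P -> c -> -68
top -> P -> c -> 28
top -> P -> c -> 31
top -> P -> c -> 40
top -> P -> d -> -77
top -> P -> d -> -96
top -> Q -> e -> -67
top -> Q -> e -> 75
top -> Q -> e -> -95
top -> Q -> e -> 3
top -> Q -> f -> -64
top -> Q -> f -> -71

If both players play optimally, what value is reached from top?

-71

a (Zane): min(-24, -12) = -24
b (Zane): min(11, 74, -14, 78) = -14
c (Zane): min(-68, 28, 31, 40) = -68
d (Zane): min(-77, -96) = -96
P (Chen): max(-24, -14, -68, -96) = -14
e (Zane): min(-67, 75, -95, 3) = -95
f (Zane): min(-64, -71) = -71
Q (Chen): max(-95, -71) = -71
top (Zane): min(-14, -71) = -71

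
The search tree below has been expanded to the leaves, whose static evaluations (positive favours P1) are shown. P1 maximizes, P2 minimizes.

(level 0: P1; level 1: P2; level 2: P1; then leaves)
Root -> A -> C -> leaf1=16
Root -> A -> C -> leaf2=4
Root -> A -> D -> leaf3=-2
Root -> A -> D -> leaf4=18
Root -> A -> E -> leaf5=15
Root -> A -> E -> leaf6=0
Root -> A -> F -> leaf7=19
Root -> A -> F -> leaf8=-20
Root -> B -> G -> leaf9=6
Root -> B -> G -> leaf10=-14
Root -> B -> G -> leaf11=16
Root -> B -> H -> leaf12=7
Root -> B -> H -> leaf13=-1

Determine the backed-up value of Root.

15

C (P1): max(16, 4) = 16
D (P1): max(-2, 18) = 18
E (P1): max(15, 0) = 15
F (P1): max(19, -20) = 19
A (P2): min(16, 18, 15, 19) = 15
G (P1): max(6, -14, 16) = 16
H (P1): max(7, -1) = 7
B (P2): min(16, 7) = 7
Root (P1): max(15, 7) = 15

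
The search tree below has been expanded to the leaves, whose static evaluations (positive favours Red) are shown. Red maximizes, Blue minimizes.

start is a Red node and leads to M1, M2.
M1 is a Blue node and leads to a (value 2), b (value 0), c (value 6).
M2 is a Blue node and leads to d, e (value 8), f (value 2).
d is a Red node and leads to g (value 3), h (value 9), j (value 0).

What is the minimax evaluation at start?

M1 (Blue): min(2, 0, 6) = 0
d (Red): max(3, 9, 0) = 9
M2 (Blue): min(9, 8, 2) = 2
start (Red): max(0, 2) = 2

2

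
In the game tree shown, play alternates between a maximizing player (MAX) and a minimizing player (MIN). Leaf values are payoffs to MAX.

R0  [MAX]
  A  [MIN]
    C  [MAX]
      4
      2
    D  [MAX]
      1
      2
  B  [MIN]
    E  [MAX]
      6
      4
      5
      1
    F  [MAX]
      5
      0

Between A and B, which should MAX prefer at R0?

B

C (MAX): max(4, 2) = 4
D (MAX): max(1, 2) = 2
A (MIN): min(4, 2) = 2
E (MAX): max(6, 4, 5, 1) = 6
F (MAX): max(5, 0) = 5
B (MIN): min(6, 5) = 5
MAX prefers the higher value; A=2, B=5. B is better since 5 > 2.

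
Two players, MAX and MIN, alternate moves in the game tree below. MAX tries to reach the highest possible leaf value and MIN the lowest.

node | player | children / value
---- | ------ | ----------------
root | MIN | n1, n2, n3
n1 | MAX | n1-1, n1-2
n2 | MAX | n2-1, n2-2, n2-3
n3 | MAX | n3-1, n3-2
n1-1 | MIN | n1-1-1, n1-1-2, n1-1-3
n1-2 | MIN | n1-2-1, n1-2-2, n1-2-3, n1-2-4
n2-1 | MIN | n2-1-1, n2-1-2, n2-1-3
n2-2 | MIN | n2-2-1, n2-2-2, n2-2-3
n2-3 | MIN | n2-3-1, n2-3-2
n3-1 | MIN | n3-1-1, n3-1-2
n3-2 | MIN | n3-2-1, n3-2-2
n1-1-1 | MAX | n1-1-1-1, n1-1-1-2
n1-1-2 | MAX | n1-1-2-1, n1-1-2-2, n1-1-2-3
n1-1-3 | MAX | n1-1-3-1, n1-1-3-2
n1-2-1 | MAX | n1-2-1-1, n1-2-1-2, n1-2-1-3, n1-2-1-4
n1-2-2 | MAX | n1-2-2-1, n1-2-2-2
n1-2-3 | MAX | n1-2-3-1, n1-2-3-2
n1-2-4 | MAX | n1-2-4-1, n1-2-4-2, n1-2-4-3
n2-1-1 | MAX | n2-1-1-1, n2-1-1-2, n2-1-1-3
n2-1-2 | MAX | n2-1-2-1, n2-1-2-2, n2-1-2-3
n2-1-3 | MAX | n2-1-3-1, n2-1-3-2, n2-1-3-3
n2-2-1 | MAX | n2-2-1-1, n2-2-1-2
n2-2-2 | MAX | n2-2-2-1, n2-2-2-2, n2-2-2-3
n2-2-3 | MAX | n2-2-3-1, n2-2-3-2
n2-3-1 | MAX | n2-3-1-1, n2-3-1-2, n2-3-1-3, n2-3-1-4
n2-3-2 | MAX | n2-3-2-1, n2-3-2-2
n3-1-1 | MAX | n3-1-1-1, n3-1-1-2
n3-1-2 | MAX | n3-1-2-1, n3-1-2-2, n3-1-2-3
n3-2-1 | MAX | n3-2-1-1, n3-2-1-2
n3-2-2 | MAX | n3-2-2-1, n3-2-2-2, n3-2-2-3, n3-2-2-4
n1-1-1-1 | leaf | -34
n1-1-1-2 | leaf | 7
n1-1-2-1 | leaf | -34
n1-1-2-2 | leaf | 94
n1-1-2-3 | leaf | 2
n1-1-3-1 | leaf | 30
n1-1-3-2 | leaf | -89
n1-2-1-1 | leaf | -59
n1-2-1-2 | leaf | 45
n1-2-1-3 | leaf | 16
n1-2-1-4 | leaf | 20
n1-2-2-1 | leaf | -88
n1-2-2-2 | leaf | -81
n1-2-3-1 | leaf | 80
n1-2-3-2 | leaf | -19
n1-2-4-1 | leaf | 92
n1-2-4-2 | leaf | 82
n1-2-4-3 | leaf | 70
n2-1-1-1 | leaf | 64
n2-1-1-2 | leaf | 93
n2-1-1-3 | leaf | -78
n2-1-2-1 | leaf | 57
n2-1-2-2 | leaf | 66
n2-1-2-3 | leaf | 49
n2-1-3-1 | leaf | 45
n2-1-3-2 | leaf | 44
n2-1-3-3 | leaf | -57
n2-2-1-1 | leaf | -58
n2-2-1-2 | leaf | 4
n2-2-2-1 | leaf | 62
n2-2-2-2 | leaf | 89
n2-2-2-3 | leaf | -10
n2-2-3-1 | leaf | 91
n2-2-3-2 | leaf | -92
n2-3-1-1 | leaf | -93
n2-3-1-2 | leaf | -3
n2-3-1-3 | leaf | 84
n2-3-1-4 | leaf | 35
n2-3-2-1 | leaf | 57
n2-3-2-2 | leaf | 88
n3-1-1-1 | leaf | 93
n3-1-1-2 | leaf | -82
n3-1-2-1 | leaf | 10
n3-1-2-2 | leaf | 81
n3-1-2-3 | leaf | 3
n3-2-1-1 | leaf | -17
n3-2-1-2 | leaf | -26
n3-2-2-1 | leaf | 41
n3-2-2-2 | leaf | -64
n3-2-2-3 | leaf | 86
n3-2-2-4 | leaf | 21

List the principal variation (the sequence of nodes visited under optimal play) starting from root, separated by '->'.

n1-1-1 (MAX): max(-34, 7) = 7
n1-1-2 (MAX): max(-34, 94, 2) = 94
n1-1-3 (MAX): max(30, -89) = 30
n1-1 (MIN): min(7, 94, 30) = 7
n1-2-1 (MAX): max(-59, 45, 16, 20) = 45
n1-2-2 (MAX): max(-88, -81) = -81
n1-2-3 (MAX): max(80, -19) = 80
n1-2-4 (MAX): max(92, 82, 70) = 92
n1-2 (MIN): min(45, -81, 80, 92) = -81
n1 (MAX): max(7, -81) = 7
n2-1-1 (MAX): max(64, 93, -78) = 93
n2-1-2 (MAX): max(57, 66, 49) = 66
n2-1-3 (MAX): max(45, 44, -57) = 45
n2-1 (MIN): min(93, 66, 45) = 45
n2-2-1 (MAX): max(-58, 4) = 4
n2-2-2 (MAX): max(62, 89, -10) = 89
n2-2-3 (MAX): max(91, -92) = 91
n2-2 (MIN): min(4, 89, 91) = 4
n2-3-1 (MAX): max(-93, -3, 84, 35) = 84
n2-3-2 (MAX): max(57, 88) = 88
n2-3 (MIN): min(84, 88) = 84
n2 (MAX): max(45, 4, 84) = 84
n3-1-1 (MAX): max(93, -82) = 93
n3-1-2 (MAX): max(10, 81, 3) = 81
n3-1 (MIN): min(93, 81) = 81
n3-2-1 (MAX): max(-17, -26) = -17
n3-2-2 (MAX): max(41, -64, 86, 21) = 86
n3-2 (MIN): min(-17, 86) = -17
n3 (MAX): max(81, -17) = 81
root (MIN): min(7, 84, 81) = 7
At root, MIN picks n1 (lowest: 7).
At n1, MAX picks n1-1 (highest: 7).
At n1-1, MIN picks n1-1-1 (lowest: 7).
At n1-1-1, MAX picks n1-1-1-2 (highest: 7).
Terminal value 7.

root -> n1 -> n1-1 -> n1-1-1 -> n1-1-1-2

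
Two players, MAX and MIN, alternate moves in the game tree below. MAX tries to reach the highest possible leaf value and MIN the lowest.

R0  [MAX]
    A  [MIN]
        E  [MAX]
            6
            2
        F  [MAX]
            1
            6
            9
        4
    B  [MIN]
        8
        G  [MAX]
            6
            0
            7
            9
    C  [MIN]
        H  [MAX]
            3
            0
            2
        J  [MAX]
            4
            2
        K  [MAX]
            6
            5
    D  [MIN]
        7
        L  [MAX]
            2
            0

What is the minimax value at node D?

2

L (MAX): max(2, 0) = 2
D (MIN): min(7, 2) = 2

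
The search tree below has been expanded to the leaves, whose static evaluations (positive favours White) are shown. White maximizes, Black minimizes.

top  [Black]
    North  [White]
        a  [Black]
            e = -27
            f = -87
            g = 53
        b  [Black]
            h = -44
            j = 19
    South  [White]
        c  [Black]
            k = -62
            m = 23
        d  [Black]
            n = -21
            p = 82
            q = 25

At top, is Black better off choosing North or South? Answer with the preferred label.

a (Black): min(-27, -87, 53) = -87
b (Black): min(-44, 19) = -44
North (White): max(-87, -44) = -44
c (Black): min(-62, 23) = -62
d (Black): min(-21, 82, 25) = -21
South (White): max(-62, -21) = -21
Black prefers the lower value; North=-44, South=-21. North is better since -44 < -21.

North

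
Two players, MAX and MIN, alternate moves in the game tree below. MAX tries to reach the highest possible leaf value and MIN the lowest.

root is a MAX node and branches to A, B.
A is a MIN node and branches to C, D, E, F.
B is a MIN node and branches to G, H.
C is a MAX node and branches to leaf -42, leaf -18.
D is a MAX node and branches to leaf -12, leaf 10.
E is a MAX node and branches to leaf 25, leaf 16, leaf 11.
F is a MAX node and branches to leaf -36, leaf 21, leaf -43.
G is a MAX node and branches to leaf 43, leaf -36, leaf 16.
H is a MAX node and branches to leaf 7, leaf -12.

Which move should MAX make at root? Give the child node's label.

B

C (MAX): max(-42, -18) = -18
D (MAX): max(-12, 10) = 10
E (MAX): max(25, 16, 11) = 25
F (MAX): max(-36, 21, -43) = 21
A (MIN): min(-18, 10, 25, 21) = -18
G (MAX): max(43, -36, 16) = 43
H (MAX): max(7, -12) = 7
B (MIN): min(43, 7) = 7
root (MAX): max(-18, 7) = 7
MAX at root wants the highest of {A=-18, B=7}, so chooses B.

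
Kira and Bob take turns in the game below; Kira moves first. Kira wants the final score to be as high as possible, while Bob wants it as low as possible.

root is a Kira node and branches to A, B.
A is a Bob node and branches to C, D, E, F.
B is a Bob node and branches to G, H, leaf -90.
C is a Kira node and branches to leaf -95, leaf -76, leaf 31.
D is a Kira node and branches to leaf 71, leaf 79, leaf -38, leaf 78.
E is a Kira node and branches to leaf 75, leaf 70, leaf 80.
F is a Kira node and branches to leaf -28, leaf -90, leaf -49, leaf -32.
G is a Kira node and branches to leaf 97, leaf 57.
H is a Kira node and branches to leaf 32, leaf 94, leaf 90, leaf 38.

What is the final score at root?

-28

C (Kira): max(-95, -76, 31) = 31
D (Kira): max(71, 79, -38, 78) = 79
E (Kira): max(75, 70, 80) = 80
F (Kira): max(-28, -90, -49, -32) = -28
A (Bob): min(31, 79, 80, -28) = -28
G (Kira): max(97, 57) = 97
H (Kira): max(32, 94, 90, 38) = 94
B (Bob): min(97, 94, -90) = -90
root (Kira): max(-28, -90) = -28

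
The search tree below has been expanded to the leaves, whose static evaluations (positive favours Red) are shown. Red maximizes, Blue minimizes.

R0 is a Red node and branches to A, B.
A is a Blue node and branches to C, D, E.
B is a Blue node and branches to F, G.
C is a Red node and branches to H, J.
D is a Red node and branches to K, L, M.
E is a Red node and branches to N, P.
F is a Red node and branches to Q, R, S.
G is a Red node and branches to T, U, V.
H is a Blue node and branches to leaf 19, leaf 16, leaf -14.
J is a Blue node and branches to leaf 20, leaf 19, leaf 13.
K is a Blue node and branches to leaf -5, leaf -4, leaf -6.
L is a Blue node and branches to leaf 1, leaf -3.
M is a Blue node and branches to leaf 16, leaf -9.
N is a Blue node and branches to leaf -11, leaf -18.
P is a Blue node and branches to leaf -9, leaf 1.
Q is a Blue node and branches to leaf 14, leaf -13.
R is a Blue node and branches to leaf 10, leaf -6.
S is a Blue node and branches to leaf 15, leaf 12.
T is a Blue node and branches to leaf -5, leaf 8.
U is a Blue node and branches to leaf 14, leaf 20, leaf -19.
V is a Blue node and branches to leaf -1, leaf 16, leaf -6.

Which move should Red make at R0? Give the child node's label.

H (Blue): min(19, 16, -14) = -14
J (Blue): min(20, 19, 13) = 13
C (Red): max(-14, 13) = 13
K (Blue): min(-5, -4, -6) = -6
L (Blue): min(1, -3) = -3
M (Blue): min(16, -9) = -9
D (Red): max(-6, -3, -9) = -3
N (Blue): min(-11, -18) = -18
P (Blue): min(-9, 1) = -9
E (Red): max(-18, -9) = -9
A (Blue): min(13, -3, -9) = -9
Q (Blue): min(14, -13) = -13
R (Blue): min(10, -6) = -6
S (Blue): min(15, 12) = 12
F (Red): max(-13, -6, 12) = 12
T (Blue): min(-5, 8) = -5
U (Blue): min(14, 20, -19) = -19
V (Blue): min(-1, 16, -6) = -6
G (Red): max(-5, -19, -6) = -5
B (Blue): min(12, -5) = -5
R0 (Red): max(-9, -5) = -5
Red at R0 wants the highest of {A=-9, B=-5}, so chooses B.

B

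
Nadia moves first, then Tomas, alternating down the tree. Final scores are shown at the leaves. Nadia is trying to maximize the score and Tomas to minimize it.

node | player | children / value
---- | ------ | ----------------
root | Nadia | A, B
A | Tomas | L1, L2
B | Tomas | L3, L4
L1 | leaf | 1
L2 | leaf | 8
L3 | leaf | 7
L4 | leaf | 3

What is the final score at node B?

B (Tomas): min(7, 3) = 3

3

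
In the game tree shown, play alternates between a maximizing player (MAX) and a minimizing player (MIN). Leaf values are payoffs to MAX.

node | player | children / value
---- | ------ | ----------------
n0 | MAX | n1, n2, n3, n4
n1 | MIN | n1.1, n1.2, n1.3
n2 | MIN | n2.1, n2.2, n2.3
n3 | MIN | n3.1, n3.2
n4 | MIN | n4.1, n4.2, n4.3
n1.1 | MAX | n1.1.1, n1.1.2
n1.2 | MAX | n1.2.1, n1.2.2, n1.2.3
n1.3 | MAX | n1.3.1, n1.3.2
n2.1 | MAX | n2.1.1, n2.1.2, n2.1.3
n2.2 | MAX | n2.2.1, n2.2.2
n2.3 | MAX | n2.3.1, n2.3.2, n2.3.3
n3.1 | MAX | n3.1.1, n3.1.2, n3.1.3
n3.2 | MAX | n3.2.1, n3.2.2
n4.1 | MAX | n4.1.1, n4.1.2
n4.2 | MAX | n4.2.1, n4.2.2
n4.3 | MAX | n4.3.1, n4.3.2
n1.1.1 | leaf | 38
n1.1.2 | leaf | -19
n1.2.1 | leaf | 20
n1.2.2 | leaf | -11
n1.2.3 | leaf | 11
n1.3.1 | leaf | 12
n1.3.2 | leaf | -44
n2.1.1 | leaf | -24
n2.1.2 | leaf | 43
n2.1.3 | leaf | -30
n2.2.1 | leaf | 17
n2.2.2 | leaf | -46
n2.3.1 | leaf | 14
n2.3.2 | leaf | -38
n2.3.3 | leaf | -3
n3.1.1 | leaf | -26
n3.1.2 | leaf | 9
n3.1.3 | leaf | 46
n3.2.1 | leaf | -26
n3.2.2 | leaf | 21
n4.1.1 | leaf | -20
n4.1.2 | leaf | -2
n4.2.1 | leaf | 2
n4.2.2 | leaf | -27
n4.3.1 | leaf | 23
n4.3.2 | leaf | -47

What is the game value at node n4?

n4.1 (MAX): max(-20, -2) = -2
n4.2 (MAX): max(2, -27) = 2
n4.3 (MAX): max(23, -47) = 23
n4 (MIN): min(-2, 2, 23) = -2

-2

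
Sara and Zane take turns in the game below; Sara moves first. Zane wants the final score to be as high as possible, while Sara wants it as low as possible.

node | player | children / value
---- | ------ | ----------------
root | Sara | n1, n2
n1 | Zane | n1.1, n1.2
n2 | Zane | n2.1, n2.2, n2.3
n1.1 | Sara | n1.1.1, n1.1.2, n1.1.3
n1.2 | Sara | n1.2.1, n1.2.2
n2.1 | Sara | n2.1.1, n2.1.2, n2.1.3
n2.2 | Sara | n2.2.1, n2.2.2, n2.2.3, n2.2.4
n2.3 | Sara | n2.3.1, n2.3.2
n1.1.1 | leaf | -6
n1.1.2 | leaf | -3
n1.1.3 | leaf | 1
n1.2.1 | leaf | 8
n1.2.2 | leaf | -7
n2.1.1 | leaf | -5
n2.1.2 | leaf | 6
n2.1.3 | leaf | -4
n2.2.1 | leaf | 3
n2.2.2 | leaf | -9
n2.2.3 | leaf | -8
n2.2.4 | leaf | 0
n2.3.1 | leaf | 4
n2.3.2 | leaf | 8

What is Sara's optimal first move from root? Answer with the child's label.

n1.1 (Sara): min(-6, -3, 1) = -6
n1.2 (Sara): min(8, -7) = -7
n1 (Zane): max(-6, -7) = -6
n2.1 (Sara): min(-5, 6, -4) = -5
n2.2 (Sara): min(3, -9, -8, 0) = -9
n2.3 (Sara): min(4, 8) = 4
n2 (Zane): max(-5, -9, 4) = 4
root (Sara): min(-6, 4) = -6
Sara at root wants the lowest of {n1=-6, n2=4}, so chooses n1.

n1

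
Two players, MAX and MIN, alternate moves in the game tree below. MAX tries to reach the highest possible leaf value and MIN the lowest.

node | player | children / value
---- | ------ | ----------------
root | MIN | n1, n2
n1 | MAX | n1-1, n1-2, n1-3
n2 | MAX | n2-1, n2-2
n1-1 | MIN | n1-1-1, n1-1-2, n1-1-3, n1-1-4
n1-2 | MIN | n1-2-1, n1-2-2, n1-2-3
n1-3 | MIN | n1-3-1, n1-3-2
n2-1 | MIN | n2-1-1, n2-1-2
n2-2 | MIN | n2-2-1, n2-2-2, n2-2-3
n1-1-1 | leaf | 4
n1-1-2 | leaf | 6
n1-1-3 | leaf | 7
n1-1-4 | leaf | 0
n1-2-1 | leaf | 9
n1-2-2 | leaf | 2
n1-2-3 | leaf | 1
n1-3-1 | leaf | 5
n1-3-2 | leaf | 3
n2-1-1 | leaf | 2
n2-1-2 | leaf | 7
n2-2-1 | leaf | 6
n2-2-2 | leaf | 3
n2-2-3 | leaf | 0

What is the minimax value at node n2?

n2-1 (MIN): min(2, 7) = 2
n2-2 (MIN): min(6, 3, 0) = 0
n2 (MAX): max(2, 0) = 2

2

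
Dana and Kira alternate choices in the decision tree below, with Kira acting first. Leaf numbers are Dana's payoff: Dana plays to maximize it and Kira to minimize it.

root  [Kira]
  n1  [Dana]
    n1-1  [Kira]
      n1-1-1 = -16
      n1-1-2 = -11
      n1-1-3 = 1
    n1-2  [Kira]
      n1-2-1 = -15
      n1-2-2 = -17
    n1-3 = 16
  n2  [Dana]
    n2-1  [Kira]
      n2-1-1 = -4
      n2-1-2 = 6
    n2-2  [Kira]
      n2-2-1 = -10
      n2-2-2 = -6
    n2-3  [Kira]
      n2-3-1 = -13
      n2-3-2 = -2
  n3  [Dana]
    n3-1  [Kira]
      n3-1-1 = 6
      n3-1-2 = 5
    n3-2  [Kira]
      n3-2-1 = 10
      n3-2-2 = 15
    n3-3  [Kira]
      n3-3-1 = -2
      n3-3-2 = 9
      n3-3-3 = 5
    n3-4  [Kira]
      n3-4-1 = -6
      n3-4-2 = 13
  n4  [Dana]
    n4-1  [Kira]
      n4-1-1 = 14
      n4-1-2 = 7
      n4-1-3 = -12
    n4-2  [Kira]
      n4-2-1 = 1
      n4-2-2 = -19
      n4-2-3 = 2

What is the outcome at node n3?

n3-1 (Kira): min(6, 5) = 5
n3-2 (Kira): min(10, 15) = 10
n3-3 (Kira): min(-2, 9, 5) = -2
n3-4 (Kira): min(-6, 13) = -6
n3 (Dana): max(5, 10, -2, -6) = 10

10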